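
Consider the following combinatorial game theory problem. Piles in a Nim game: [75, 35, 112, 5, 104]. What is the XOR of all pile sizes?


We need the XOR (exclusive or) of all pile sizes.
After XOR-ing pile 1 (size 75): 0 XOR 75 = 75
After XOR-ing pile 2 (size 35): 75 XOR 35 = 104
After XOR-ing pile 3 (size 112): 104 XOR 112 = 24
After XOR-ing pile 4 (size 5): 24 XOR 5 = 29
After XOR-ing pile 5 (size 104): 29 XOR 104 = 117
The Nim-value of this position is 117.

117


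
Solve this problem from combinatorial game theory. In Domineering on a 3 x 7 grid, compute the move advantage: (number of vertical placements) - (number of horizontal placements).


Board is 3 x 7 (rows x cols).
Left (vertical) placements: (rows-1) * cols = 2 * 7 = 14
Right (horizontal) placements: rows * (cols-1) = 3 * 6 = 18
Advantage = Left - Right = 14 - 18 = -4

-4


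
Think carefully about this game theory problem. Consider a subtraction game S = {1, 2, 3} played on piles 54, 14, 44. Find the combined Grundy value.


Subtraction set: {1, 2, 3}
For this subtraction set, G(n) = n mod 4 (period = max + 1 = 4).
Pile 1 (size 54): G(54) = 54 mod 4 = 2
Pile 2 (size 14): G(14) = 14 mod 4 = 2
Pile 3 (size 44): G(44) = 44 mod 4 = 0
Total Grundy value = XOR of all: 2 XOR 2 XOR 0 = 0

0


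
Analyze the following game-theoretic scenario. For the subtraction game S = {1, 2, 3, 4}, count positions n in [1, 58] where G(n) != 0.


Subtraction set S = {1, 2, 3, 4}, so G(n) = n mod 5.
G(n) = 0 when n is a multiple of 5.
Multiples of 5 in [1, 58]: 11
N-positions (nonzero Grundy) = 58 - 11 = 47

47


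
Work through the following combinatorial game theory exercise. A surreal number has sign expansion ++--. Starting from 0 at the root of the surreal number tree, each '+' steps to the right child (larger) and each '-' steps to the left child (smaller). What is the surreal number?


Sign expansion: ++--
Rule: track bounds (lo, hi), initially (-inf, +inf). On '+', the current value becomes lo and we move to the simplest number in (value, hi): value + 1 if hi = +inf, otherwise the midpoint (value + hi)/2. On '-', the current value becomes hi and we move to value - 1 if lo = -inf, otherwise the midpoint (lo + value)/2.
Start at 0.
Step 1: sign = +, move right. Bounds: (0, +inf). Value = 1
Step 2: sign = +, move right. Bounds: (1, +inf). Value = 2
Step 3: sign = -, move left. Bounds: (1, 2). Value = 3/2
Step 4: sign = -, move left. Bounds: (1, 3/2). Value = 5/4
The surreal number with sign expansion ++-- is 5/4.

5/4


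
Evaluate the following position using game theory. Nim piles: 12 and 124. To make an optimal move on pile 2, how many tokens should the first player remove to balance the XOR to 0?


Piles: 12 and 124
Current XOR: 12 XOR 124 = 112 (non-zero, so this is an N-position).
To make the XOR zero, we need to find a move that balances the piles.
For pile 2 (size 124): target = 124 XOR 112 = 12
We reduce pile 2 from 124 to 12.
Tokens removed: 124 - 12 = 112
Verification: 12 XOR 12 = 0

112


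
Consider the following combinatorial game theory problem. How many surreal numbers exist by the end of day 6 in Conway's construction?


Day 0: {|} = 0 is born. Count = 1.
Day n: the number of surreal numbers born by day n is 2^(n+1) - 1.
By day 0: 2^1 - 1 = 1
By day 1: 2^2 - 1 = 3
By day 2: 2^3 - 1 = 7
By day 3: 2^4 - 1 = 15
By day 4: 2^5 - 1 = 31
By day 5: 2^6 - 1 = 63
By day 6: 2^7 - 1 = 127
By day 6: 127 surreal numbers.

127


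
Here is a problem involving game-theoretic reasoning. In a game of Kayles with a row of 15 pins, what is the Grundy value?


Kayles: a move removes 1 or 2 adjacent pins from a contiguous row.
Removing pins from a row of k leaves two independent rows (a, b) with a + b = k - 1 (one pin) or a + b = k - 2 (two pins); an end removal gives a = 0.
By Sprague-Grundy, G(k) = mex{ G(a) XOR G(b) } over all these splits. G(0) = 0.
G(1): splits (0,0):0^0=0 -> mex({0}) = 1
G(2): splits (0,1):0^1=1 (0,0):0^0=0 -> mex({0, 1}) = 2
G(3): splits (0,2):0^2=2 (1,1):1^1=0 (0,1):0^1=1 -> mex({0, 1, 2}) = 3
G(4): splits (0,3):0^3=3 (1,2):1^2=3 (0,2):0^2=2 (1,1):1^1=0 -> mex({0, 2, 3}) = 1
G(5): splits (0,4):0^1=1 (1,3):1^3=2 (2,2):2^2=0 (0,3):0^3=3 (1,2):1^2=3 -> mex({0, 1, 2, 3}) = 4
G(6) = mex({0, 1, 2, 4}) = 3
G(7) = mex({0, 1, 3, 4, 5}) = 2
G(8) = mex({0, 2, 3, 5, 6}) = 1
G(9) = mex({0, 1, 2, 3, 6, 7}) = 4
G(10) = mex({0, 1, 3, 4, 5, 7}) = 2
G(11) = mex({0, 1, 2, 3, 4, 5}) = 6
G(12) = mex({0, 1, 2, 3, 5, 6, 7}) = 4
G(13) = mex({0, 2, 3, 4, 6, 7}) = 1
G(14) = mex({0, 1, 4, 5, 6, 7}) = 2
G(15) = mex({0, 1, 2, 3, 4, 5, 6}) = 7
Therefore G(15) = 7.

7


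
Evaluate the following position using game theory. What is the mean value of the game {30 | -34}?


Game = {30 | -34}, a switch {a | b} with numbers a > b.
Its thermograph has left wall a - t and right wall b + t, which meet at t = (a - b)/2, where both equal (a + b)/2. So the mast (mean value) is at (a + b)/2.
Mean = (30 + (-34))/2 = -4/2 = -2

-2


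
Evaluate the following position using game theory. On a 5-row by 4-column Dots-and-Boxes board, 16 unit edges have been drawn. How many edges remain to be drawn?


Grid: 5 x 4 boxes, i.e. 6 rows and 5 columns of dots.
Horizontal edges: (rows + 1) * cols = 6 * 4 = 24
Vertical edges: rows * (cols + 1) = 5 * 5 = 25
Total edges: 24 + 25 = 49
Edges drawn: 16
Remaining: 49 - 16 = 33

33


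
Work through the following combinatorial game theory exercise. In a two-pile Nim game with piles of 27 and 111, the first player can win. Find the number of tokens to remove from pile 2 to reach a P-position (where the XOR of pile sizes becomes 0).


Piles: 27 and 111
Current XOR: 27 XOR 111 = 116 (non-zero, so this is an N-position).
To make the XOR zero, we need to find a move that balances the piles.
For pile 2 (size 111): target = 111 XOR 116 = 27
We reduce pile 2 from 111 to 27.
Tokens removed: 111 - 27 = 84
Verification: 27 XOR 27 = 0

84


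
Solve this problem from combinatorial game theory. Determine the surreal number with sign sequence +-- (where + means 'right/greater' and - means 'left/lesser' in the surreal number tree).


Sign expansion: +--
Rule: track bounds (lo, hi), initially (-inf, +inf). On '+', the current value becomes lo and we move to the simplest number in (value, hi): value + 1 if hi = +inf, otherwise the midpoint (value + hi)/2. On '-', the current value becomes hi and we move to value - 1 if lo = -inf, otherwise the midpoint (lo + value)/2.
Start at 0.
Step 1: sign = +, move right. Bounds: (0, +inf). Value = 1
Step 2: sign = -, move left. Bounds: (0, 1). Value = 1/2
Step 3: sign = -, move left. Bounds: (0, 1/2). Value = 1/4
The surreal number with sign expansion +-- is 1/4.

1/4


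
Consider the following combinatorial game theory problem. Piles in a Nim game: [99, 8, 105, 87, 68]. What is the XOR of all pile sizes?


We need the XOR (exclusive or) of all pile sizes.
After XOR-ing pile 1 (size 99): 0 XOR 99 = 99
After XOR-ing pile 2 (size 8): 99 XOR 8 = 107
After XOR-ing pile 3 (size 105): 107 XOR 105 = 2
After XOR-ing pile 4 (size 87): 2 XOR 87 = 85
After XOR-ing pile 5 (size 68): 85 XOR 68 = 17
The Nim-value of this position is 17.

17


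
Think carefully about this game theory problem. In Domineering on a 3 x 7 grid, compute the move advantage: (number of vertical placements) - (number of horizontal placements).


Board is 3 x 7 (rows x cols).
Left (vertical) placements: (rows-1) * cols = 2 * 7 = 14
Right (horizontal) placements: rows * (cols-1) = 3 * 6 = 18
Advantage = Left - Right = 14 - 18 = -4

-4


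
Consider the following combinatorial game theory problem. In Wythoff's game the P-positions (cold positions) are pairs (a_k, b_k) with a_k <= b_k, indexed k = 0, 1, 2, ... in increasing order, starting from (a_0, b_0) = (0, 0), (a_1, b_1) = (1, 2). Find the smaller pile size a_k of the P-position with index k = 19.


By Wythoff's theorem, a_k = floor(k * phi) and b_k = floor(k * phi^2) = a_k + k, where phi = (1 + sqrt(5))/2 is the golden ratio.
phi = (1 + sqrt(5))/2 = 1.618034
k = 19
k * phi = 19 * 1.618034 = 30.742646
a_19 = floor(k * phi) = 30

30


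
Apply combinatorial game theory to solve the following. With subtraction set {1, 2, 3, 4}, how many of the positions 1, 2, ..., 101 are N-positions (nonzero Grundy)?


Subtraction set S = {1, 2, 3, 4}, so G(n) = n mod 5.
G(n) = 0 when n is a multiple of 5.
Multiples of 5 in [1, 101]: 20
N-positions (nonzero Grundy) = 101 - 20 = 81

81


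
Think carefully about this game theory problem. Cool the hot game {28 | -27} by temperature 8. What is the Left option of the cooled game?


Original game: {28 | -27} (a switch {a | b} with a > b).
Cooling by t (for t below the temperature (a - b)/2 = 55/2) taxes each move by t: {a | b} cooled by t is {a - t | b + t}.
Cooling amount: t = 8
Cooled Left option: 28 - 8 = 20
Cooled Right option: -27 + 8 = -19
Cooled game: {20 | -19}
Left option = 20

20


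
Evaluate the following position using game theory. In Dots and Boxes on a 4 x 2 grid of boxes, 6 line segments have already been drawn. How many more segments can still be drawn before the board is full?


Grid: 4 x 2 boxes, i.e. 5 rows and 3 columns of dots.
Horizontal edges: (rows + 1) * cols = 5 * 2 = 10
Vertical edges: rows * (cols + 1) = 4 * 3 = 12
Total edges: 10 + 12 = 22
Edges drawn: 6
Remaining: 22 - 6 = 16

16


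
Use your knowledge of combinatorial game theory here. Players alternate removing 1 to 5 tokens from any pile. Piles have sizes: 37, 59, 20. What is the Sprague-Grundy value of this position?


Subtraction set: {1, 2, 3, 4, 5}
For this subtraction set, G(n) = n mod 6 (period = max + 1 = 6).
Pile 1 (size 37): G(37) = 37 mod 6 = 1
Pile 2 (size 59): G(59) = 59 mod 6 = 5
Pile 3 (size 20): G(20) = 20 mod 6 = 2
Total Grundy value = XOR of all: 1 XOR 5 XOR 2 = 6

6


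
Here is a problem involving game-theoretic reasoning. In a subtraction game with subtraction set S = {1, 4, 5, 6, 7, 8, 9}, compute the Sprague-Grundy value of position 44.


The subtraction set is S = {1, 4, 5, 6, 7, 8, 9}.
G(k) = mex{ G(k - s) : s in S, s <= k }. We compute iteratively: G(0) = 0.
G(1) = mex({0}) = 1
G(2) = mex({1}) = 0
G(3) = mex({0}) = 1
G(4) = mex({0, 1}) = 2
G(5) = mex({0, 1, 2}) = 3
G(6) = mex({0, 1, 3}) = 2
G(7) = mex({0, 1, 2}) = 3
G(8) = mex({0, 1, 2, 3}) = 4
G(9) = mex({0, 1, 2, 3, 4}) = 5
G(10) = mex({0, 1, 2, 3, 5}) = 4
G(11) = mex({0, 1, 2, 3, 4}) = 5
G(12) = mex({1, 2, 3, 4, 5}) = 0
G(13) = mex({0, 2, 3, 4, 5}) = 1
G(14) = mex({1, 2, 3, 4, 5}) = 0
G(15) = mex({0, 2, 3, 4, 5}) = 1
G(16) = mex({0, 1, 3, 4, 5}) = 2
G(17) = mex({0, 1, 2, 4, 5}) = 3
G(18) = mex({0, 1, 3, 4, 5}) = 2
G(19) = mex({0, 1, 2, 4, 5}) = 3
G(20) = mex({0, 1, 2, 3, 5}) = 4
Observe that G(12)..G(20) = 0, 1, 0, 1, 2, 3, 2, 3, 4 repeats G(0)..G(8) = 0, 1, 0, 1, 2, 3, 2, 3, 4.
For k >= max(S) = 9, G(k) is determined by the previous 9 values G(k-9)..G(k-1); a window of 9 consecutive values has recurred shifted by 12, so by induction G(k + 12) = G(k) for all k >= 0: the sequence is periodic from the start with period 12.
One period: G(0..11) = 0, 1, 0, 1, 2, 3, 2, 3, 4, 5, 4, 5.
44 mod 12 = 8, so G(44) = G(8) = 4.

4


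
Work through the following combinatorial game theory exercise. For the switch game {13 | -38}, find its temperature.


The game is {13 | -38}, a switch {a | b} with numbers a > b.
Cooling {a | b} by t gives {a - t | b + t}, which stops being hot when a - t = b + t, i.e. at t = (a - b)/2. So the temperature of a switch is (a - b)/2.
Temperature = (Left option - Right option) / 2
= (13 - (-38)) / 2
= 51 / 2
= 51/2

51/2


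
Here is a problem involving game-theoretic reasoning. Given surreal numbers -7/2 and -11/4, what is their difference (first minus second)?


x = -7/2, y = -11/4
Converting to common denominator: 4
x = -14/4, y = -11/4
x - y = -7/2 - -11/4 = -3/4

-3/4


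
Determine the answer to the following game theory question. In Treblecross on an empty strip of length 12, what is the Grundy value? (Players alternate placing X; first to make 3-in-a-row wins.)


Treblecross: place X on empty cells; 3-in-a-row wins.
Playing within two cells of an existing X lets the opponent win at once, so sensible play treats the cells i-2..i+2 around each X as dead. The player left with no safe cell loses, so this is a normal-play take-away game on strips of safe cells.
Placing X at cell i (0-indexed) of a strip of k safe cells leaves independent strips of sizes max(0, i-2) and max(0, k-i-3). Hence G(k) = mex{ G(max(0,i-2)) XOR G(max(0,k-i-3)) : 0 <= i < k }, with G(0) = 0.
G(1): splits (0,0):0^0=0 -> mex({0}) = 1
G(2): splits (0,0):0^0=0 -> mex({0}) = 1
G(3): splits (0,0):0^0=0 -> mex({0}) = 1
G(4): splits (0,1):0^1=1 (0,0):0^0=0 -> mex({0, 1}) = 2
G(5): splits (0,2):0^1=1 (0,1):0^1=1 (0,0):0^0=0 -> mex({0, 1}) = 2
G(6) = mex({1}) = 0
G(7) = mex({0, 1, 2}) = 3
G(8) = mex({0, 1, 2}) = 3
G(9) = mex({0, 2}) = 1
G(10) = mex({0, 2, 3}) = 1
G(11) = mex({0, 3}) = 1
G(12) = mex({1, 3}) = 0
Therefore G(12) = 0.

0


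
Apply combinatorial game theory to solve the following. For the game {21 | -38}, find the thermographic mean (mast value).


Game = {21 | -38}, a switch {a | b} with numbers a > b.
Its thermograph has left wall a - t and right wall b + t, which meet at t = (a - b)/2, where both equal (a + b)/2. So the mast (mean value) is at (a + b)/2.
Mean = (21 + (-38))/2 = -17/2 = -17/2

-17/2


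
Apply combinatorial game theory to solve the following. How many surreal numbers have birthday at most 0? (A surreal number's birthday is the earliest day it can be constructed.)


Day 0: {|} = 0 is born. Count = 1.
Day n: the number of surreal numbers born by day n is 2^(n+1) - 1.
By day 0: 2^1 - 1 = 1
By day 0: 1 surreal numbers.

1


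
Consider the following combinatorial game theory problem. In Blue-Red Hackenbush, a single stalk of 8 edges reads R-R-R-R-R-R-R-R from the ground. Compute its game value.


Edges (from ground): R-R-R-R-R-R-R-R
By Berlekamp's sign-expansion rule, a Blue-Red Hackenbush stalk has the value of the surreal number whose sign sequence is the edge sequence with B -> + and R -> -.
Sign sequence: --------
Trace the sign expansion in the surreal number tree, starting from 0:
Edge 1: R (sign -) -> bounds (-inf, 0), value = -1
Edge 2: R (sign -) -> bounds (-inf, -1), value = -2
Edge 3: R (sign -) -> bounds (-inf, -2), value = -3
Edge 4: R (sign -) -> bounds (-inf, -3), value = -4
Edge 5: R (sign -) -> bounds (-inf, -4), value = -5
Edge 6: R (sign -) -> bounds (-inf, -5), value = -6
Edge 7: R (sign -) -> bounds (-inf, -6), value = -7
Edge 8: R (sign -) -> bounds (-inf, -7), value = -8
Game value = -8

-8


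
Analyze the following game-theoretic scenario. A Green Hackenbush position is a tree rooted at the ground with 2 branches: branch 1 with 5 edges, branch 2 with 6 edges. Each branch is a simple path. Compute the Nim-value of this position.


The tree has 2 branches from the ground vertex.
In Green Hackenbush, the Nim-value of a simple path of length k is k.
Branch 1: length 5, Nim-value = 5
Branch 2: length 6, Nim-value = 6
Total Nim-value = XOR of all branch values:
0 XOR 5 = 5
5 XOR 6 = 3
Nim-value of the tree = 3

3


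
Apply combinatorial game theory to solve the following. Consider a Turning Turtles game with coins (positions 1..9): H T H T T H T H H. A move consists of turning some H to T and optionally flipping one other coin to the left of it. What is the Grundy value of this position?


Coins: H T H T T H T H H
Key fact: a single head at position k behaves exactly like a Nim heap of size k (turning it to T and optionally flipping a coin at j < k corresponds to moving the heap from k to j, or to 0), and heads combine as a disjunctive sum (two heads at the same place would cancel, matching j XOR j = 0). So the Nim-value is the XOR of the 1-indexed positions of the heads.
Face-up positions (1-indexed): [1, 3, 6, 8, 9]
XOR 0 with 1: 0 XOR 1 = 1
XOR 1 with 3: 1 XOR 3 = 2
XOR 2 with 6: 2 XOR 6 = 4
XOR 4 with 8: 4 XOR 8 = 12
XOR 12 with 9: 12 XOR 9 = 5
Nim-value = 5

5


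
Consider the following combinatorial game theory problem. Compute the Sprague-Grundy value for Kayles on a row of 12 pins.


Kayles: a move removes 1 or 2 adjacent pins from a contiguous row.
Removing pins from a row of k leaves two independent rows (a, b) with a + b = k - 1 (one pin) or a + b = k - 2 (two pins); an end removal gives a = 0.
By Sprague-Grundy, G(k) = mex{ G(a) XOR G(b) } over all these splits. G(0) = 0.
G(1): splits (0,0):0^0=0 -> mex({0}) = 1
G(2): splits (0,1):0^1=1 (0,0):0^0=0 -> mex({0, 1}) = 2
G(3): splits (0,2):0^2=2 (1,1):1^1=0 (0,1):0^1=1 -> mex({0, 1, 2}) = 3
G(4): splits (0,3):0^3=3 (1,2):1^2=3 (0,2):0^2=2 (1,1):1^1=0 -> mex({0, 2, 3}) = 1
G(5): splits (0,4):0^1=1 (1,3):1^3=2 (2,2):2^2=0 (0,3):0^3=3 (1,2):1^2=3 -> mex({0, 1, 2, 3}) = 4
G(6) = mex({0, 1, 2, 4}) = 3
G(7) = mex({0, 1, 3, 4, 5}) = 2
G(8) = mex({0, 2, 3, 5, 6}) = 1
G(9) = mex({0, 1, 2, 3, 6, 7}) = 4
G(10) = mex({0, 1, 3, 4, 5, 7}) = 2
G(11) = mex({0, 1, 2, 3, 4, 5}) = 6
G(12) = mex({0, 1, 2, 3, 5, 6, 7}) = 4
Therefore G(12) = 4.

4


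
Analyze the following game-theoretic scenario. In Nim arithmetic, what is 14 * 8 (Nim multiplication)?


Nim multiplication is bilinear over XOR: (u XOR v) * w = (u*w) XOR (v*w).
So we split each operand into its bit components and XOR the pairwise Nim products.
14 = 2 + 4 + 8 (as XOR of powers of 2).
8 = 8 (as XOR of powers of 2).
Using the standard Nim-product table on single bits:
  2*2 = 3,   2*4 = 8,   2*8 = 12,
  4*4 = 6,   4*8 = 11,  8*8 = 13,
and  1*x = x (identity), k*l = l*k (commutative).
Pairwise Nim products:
  2 * 8 = 12
  4 * 8 = 11
  8 * 8 = 13
XOR them: 12 XOR 11 XOR 13 = 10.
Result: 14 * 8 = 10 (in Nim).

10


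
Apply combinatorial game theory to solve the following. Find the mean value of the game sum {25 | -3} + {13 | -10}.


G1 = {25 | -3}, G2 = {13 | -10}
Each is a switch {a | b} with numbers a > b; its mean value is (a + b)/2, and mean value is additive over game sums: m(G1 + G2) = m(G1) + m(G2).
Mean of G1 = (25 + (-3))/2 = 22/2 = 11
Mean of G2 = (13 + (-10))/2 = 3/2 = 3/2
Mean of G1 + G2 = 11 + 3/2 = 25/2

25/2


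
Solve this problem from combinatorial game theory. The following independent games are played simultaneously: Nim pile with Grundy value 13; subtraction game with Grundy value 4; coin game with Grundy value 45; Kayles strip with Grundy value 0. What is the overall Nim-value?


By the Sprague-Grundy theorem, the Grundy value of a sum of games is the XOR of individual Grundy values.
Nim pile: Grundy value = 13. Running XOR: 0 XOR 13 = 13
subtraction game: Grundy value = 4. Running XOR: 13 XOR 4 = 9
coin game: Grundy value = 45. Running XOR: 9 XOR 45 = 36
Kayles strip: Grundy value = 0. Running XOR: 36 XOR 0 = 36
The combined Grundy value is 36.

36


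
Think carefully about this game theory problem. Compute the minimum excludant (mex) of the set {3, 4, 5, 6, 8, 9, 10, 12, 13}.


Set = {3, 4, 5, 6, 8, 9, 10, 12, 13}
0 is NOT in the set. This is the mex.
mex = 0

0


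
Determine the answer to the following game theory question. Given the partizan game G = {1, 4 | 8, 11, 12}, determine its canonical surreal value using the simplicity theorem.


Left options: {1, 4}, max = 4
Right options: {8, 11, 12}, min = 8
All options are numbers and max(Left) < min(Right), so by the simplicity theorem the value is the simplest (earliest-born) number strictly between 4 and 8.
Integers 5 through 7 all lie strictly between 4 and 8.
Among integers, the simplest (lowest birthday = smallest |n|; 0 is born on day 0, +-n on day n) is 5.
No non-integer in the interval can be simpler: if x is a non-integer in the interval, then floor(x) or ceil(x) also lies in the interval (the interval contains an integer), and both are proper prefixes of x's sign expansion, i.e. born earlier. So the game value is 5.
Game value = 5

5


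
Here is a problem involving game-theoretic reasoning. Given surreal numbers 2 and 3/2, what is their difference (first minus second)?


x = 2, y = 3/2
Converting to common denominator: 2
x = 4/2, y = 3/2
x - y = 2 - 3/2 = 1/2

1/2


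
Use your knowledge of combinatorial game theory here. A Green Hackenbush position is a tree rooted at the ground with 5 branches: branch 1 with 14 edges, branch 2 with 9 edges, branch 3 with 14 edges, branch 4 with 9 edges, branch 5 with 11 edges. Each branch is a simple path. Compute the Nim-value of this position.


The tree has 5 branches from the ground vertex.
In Green Hackenbush, the Nim-value of a simple path of length k is k.
Branch 1: length 14, Nim-value = 14
Branch 2: length 9, Nim-value = 9
Branch 3: length 14, Nim-value = 14
Branch 4: length 9, Nim-value = 9
Branch 5: length 11, Nim-value = 11
Total Nim-value = XOR of all branch values:
0 XOR 14 = 14
14 XOR 9 = 7
7 XOR 14 = 9
9 XOR 9 = 0
0 XOR 11 = 11
Nim-value of the tree = 11

11


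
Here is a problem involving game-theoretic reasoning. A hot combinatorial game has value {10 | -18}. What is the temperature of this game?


The game is {10 | -18}, a switch {a | b} with numbers a > b.
Cooling {a | b} by t gives {a - t | b + t}, which stops being hot when a - t = b + t, i.e. at t = (a - b)/2. So the temperature of a switch is (a - b)/2.
Temperature = (Left option - Right option) / 2
= (10 - (-18)) / 2
= 28 / 2
= 14

14


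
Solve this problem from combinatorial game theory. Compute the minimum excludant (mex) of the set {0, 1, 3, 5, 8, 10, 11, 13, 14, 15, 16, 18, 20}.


Set = {0, 1, 3, 5, 8, 10, 11, 13, 14, 15, 16, 18, 20}
0 is in the set.
1 is in the set.
2 is NOT in the set. This is the mex.
mex = 2

2


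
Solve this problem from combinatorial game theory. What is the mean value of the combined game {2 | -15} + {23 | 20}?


G1 = {2 | -15}, G2 = {23 | 20}
Each is a switch {a | b} with numbers a > b; its mean value is (a + b)/2, and mean value is additive over game sums: m(G1 + G2) = m(G1) + m(G2).
Mean of G1 = (2 + (-15))/2 = -13/2 = -13/2
Mean of G2 = (23 + (20))/2 = 43/2 = 43/2
Mean of G1 + G2 = -13/2 + 43/2 = 15

15


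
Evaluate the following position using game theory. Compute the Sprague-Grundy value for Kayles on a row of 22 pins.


Kayles: a move removes 1 or 2 adjacent pins from a contiguous row.
Removing pins from a row of k leaves two independent rows (a, b) with a + b = k - 1 (one pin) or a + b = k - 2 (two pins); an end removal gives a = 0.
By Sprague-Grundy, G(k) = mex{ G(a) XOR G(b) } over all these splits. G(0) = 0.
G(1): splits (0,0):0^0=0 -> mex({0}) = 1
G(2): splits (0,1):0^1=1 (0,0):0^0=0 -> mex({0, 1}) = 2
G(3): splits (0,2):0^2=2 (1,1):1^1=0 (0,1):0^1=1 -> mex({0, 1, 2}) = 3
G(4): splits (0,3):0^3=3 (1,2):1^2=3 (0,2):0^2=2 (1,1):1^1=0 -> mex({0, 2, 3}) = 1
G(5): splits (0,4):0^1=1 (1,3):1^3=2 (2,2):2^2=0 (0,3):0^3=3 (1,2):1^2=3 -> mex({0, 1, 2, 3}) = 4
G(6) = mex({0, 1, 2, 4}) = 3
G(7) = mex({0, 1, 3, 4, 5}) = 2
G(8) = mex({0, 2, 3, 5, 6}) = 1
G(9) = mex({0, 1, 2, 3, 6, 7}) = 4
G(10) = mex({0, 1, 3, 4, 5, 7}) = 2
G(11) = mex({0, 1, 2, 3, 4, 5}) = 6
G(12) = mex({0, 1, 2, 3, 5, 6, 7}) = 4
G(13) = mex({0, 2, 3, 4, 6, 7}) = 1
G(14) = mex({0, 1, 4, 5, 6, 7}) = 2
G(15) = mex({0, 1, 2, 3, 4, 5, 6}) = 7
G(16) = mex({0, 2, 3, 5, 6, 7}) = 1
G(17) = mex({0, 1, 2, 3, 5, 6, 7}) = 4
G(18) = mex({0, 1, 2, 4, 5, 6}) = 3
G(19) = mex({0, 1, 3, 4, 5, 7}) = 2
G(20) = mex({0, 2, 3, 4, 5, 6, 7}) = 1
G(21) = mex({0, 1, 2, 3, 5, 6, 7}) = 4
G(22) = mex({0, 1, 2, 3, 4, 5, 7}) = 6
Therefore G(22) = 6.

6


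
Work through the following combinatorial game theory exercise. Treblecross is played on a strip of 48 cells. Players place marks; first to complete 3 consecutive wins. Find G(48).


Treblecross: place X on empty cells; 3-in-a-row wins.
Playing within two cells of an existing X lets the opponent win at once, so sensible play treats the cells i-2..i+2 around each X as dead. The player left with no safe cell loses, so this is a normal-play take-away game on strips of safe cells.
Placing X at cell i (0-indexed) of a strip of k safe cells leaves independent strips of sizes max(0, i-2) and max(0, k-i-3). Hence G(k) = mex{ G(max(0,i-2)) XOR G(max(0,k-i-3)) : 0 <= i < k }, with G(0) = 0.
G(1): splits (0,0):0^0=0 -> mex({0}) = 1
G(2): splits (0,0):0^0=0 -> mex({0}) = 1
G(3): splits (0,0):0^0=0 -> mex({0}) = 1
G(4): splits (0,1):0^1=1 (0,0):0^0=0 -> mex({0, 1}) = 2
G(5): splits (0,2):0^1=1 (0,1):0^1=1 (0,0):0^0=0 -> mex({0, 1}) = 2
G(6) = mex({1}) = 0
G(7) = mex({0, 1, 2}) = 3
G(8) = mex({0, 1, 2}) = 3
G(9) = mex({0, 2}) = 1
G(10) = mex({0, 2, 3}) = 1
G(11) = mex({0, 3}) = 1
G(12) = mex({1, 3}) = 0
G(13) = mex({0, 1, 2, 3}) = 4
G(14) = mex({0, 1, 2}) = 3
G(15) = mex({0, 1, 2}) = 3
G(16) = mex({0, 1, 2, 4}) = 3
G(17) = mex({0, 1, 3, 4}) = 2
G(18) = mex({0, 1, 3, 4}) = 2
G(19) = mex({0, 1, 3, 5}) = 2
G(20) = mex({0, 1, 2, 3, 5}) = 4
G(21) = mex({0, 1, 2, 3, 5}) = 4
G(22) = mex({1, 2, 6}) = 0
G(23) = mex({0, 1, 2, 3, 4, 6}) = 5
G(24) = mex({0, 1, 2, 3, 4}) = 5
G(25) = mex({0, 1, 3, 4, 7}) = 2
G(26) = mex({0, 1, 3, 4, 5, 7}) = 2
G(27) = mex({0, 1, 3, 5}) = 2
G(28) = mex({0, 1, 2, 5}) = 3
G(29) = mex({0, 1, 2, 4, 5, 6}) = 3
G(30) = mex({1, 2, 4, 6}) = 0
G(31) = mex({0, 1, 2, 3, 4, 6}) = 5
G(32) = mex({1, 2, 3, 4, 7}) = 0
G(33) = mex({0, 3, 7}) = 1
G(34) = mex({0, 2, 3, 5, 7}) = 1
G(35) = mex({0, 2, 3, 5, 6}) = 1
G(36) = mex({0, 1, 2, 5, 6}) = 3
G(37) = mex({0, 1, 2, 4, 5, 6}) = 3
G(38) = mex({0, 1, 2, 4}) = 3
G(39) = mex({0, 1, 2, 3, 4, 7}) = 5
G(40) = mex({0, 1, 2, 3, 4, 5, 7}) = 6
G(41) = mex({0, 1, 2, 3, 5, 7}) = 4
G(42) = mex({0, 1, 2, 3, 5, 6, 7}) = 4
G(43) = mex({0, 2, 3, 5, 6}) = 1
G(44) = mex({1, 2, 3, 4, 5, 6}) = 0
G(45) = mex({0, 1, 2, 3, 4, 6, 7}) = 5
G(46) = mex({0, 1, 2, 3, 4, 7}) = 5
G(47) = mex({0, 1, 2, 3, 4, 5, 7}) = 6
G(48) = mex({0, 1, 2, 3, 4, 5, 7}) = 6
Therefore G(48) = 6.

6


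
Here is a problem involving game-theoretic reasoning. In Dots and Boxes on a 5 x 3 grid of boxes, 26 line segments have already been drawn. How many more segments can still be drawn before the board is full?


Grid: 5 x 3 boxes, i.e. 6 rows and 4 columns of dots.
Horizontal edges: (rows + 1) * cols = 6 * 3 = 18
Vertical edges: rows * (cols + 1) = 5 * 4 = 20
Total edges: 18 + 20 = 38
Edges drawn: 26
Remaining: 38 - 26 = 12

12


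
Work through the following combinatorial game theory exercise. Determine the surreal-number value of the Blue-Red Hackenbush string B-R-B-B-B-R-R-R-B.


Edges (from ground): B-R-B-B-B-R-R-R-B
By Berlekamp's sign-expansion rule, a Blue-Red Hackenbush stalk has the value of the surreal number whose sign sequence is the edge sequence with B -> + and R -> -.
Sign sequence: +-+++---+
Trace the sign expansion in the surreal number tree, starting from 0:
Edge 1: B (sign +) -> bounds (0, +inf), value = 1
Edge 2: R (sign -) -> bounds (0, 1), value = 1/2
Edge 3: B (sign +) -> bounds (1/2, 1), value = 3/4
Edge 4: B (sign +) -> bounds (3/4, 1), value = 7/8
Edge 5: B (sign +) -> bounds (7/8, 1), value = 15/16
Edge 6: R (sign -) -> bounds (7/8, 15/16), value = 29/32
Edge 7: R (sign -) -> bounds (7/8, 29/32), value = 57/64
Edge 8: R (sign -) -> bounds (7/8, 57/64), value = 113/128
Edge 9: B (sign +) -> bounds (113/128, 57/64), value = 227/256
Game value = 227/256

227/256


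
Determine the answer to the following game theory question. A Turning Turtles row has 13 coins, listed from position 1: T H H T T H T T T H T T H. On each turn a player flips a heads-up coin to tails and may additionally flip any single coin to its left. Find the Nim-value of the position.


Coins: T H H T T H T T T H T T H
Key fact: a single head at position k behaves exactly like a Nim heap of size k (turning it to T and optionally flipping a coin at j < k corresponds to moving the heap from k to j, or to 0), and heads combine as a disjunctive sum (two heads at the same place would cancel, matching j XOR j = 0). So the Nim-value is the XOR of the 1-indexed positions of the heads.
Face-up positions (1-indexed): [2, 3, 6, 10, 13]
XOR 0 with 2: 0 XOR 2 = 2
XOR 2 with 3: 2 XOR 3 = 1
XOR 1 with 6: 1 XOR 6 = 7
XOR 7 with 10: 7 XOR 10 = 13
XOR 13 with 13: 13 XOR 13 = 0
Nim-value = 0

0


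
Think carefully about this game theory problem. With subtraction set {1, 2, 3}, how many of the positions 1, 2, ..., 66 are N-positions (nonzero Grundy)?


Subtraction set S = {1, 2, 3}, so G(n) = n mod 4.
G(n) = 0 when n is a multiple of 4.
Multiples of 4 in [1, 66]: 16
N-positions (nonzero Grundy) = 66 - 16 = 50

50


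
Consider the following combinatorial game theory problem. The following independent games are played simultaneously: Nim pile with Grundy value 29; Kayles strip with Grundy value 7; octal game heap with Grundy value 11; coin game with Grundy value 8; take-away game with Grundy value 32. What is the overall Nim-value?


By the Sprague-Grundy theorem, the Grundy value of a sum of games is the XOR of individual Grundy values.
Nim pile: Grundy value = 29. Running XOR: 0 XOR 29 = 29
Kayles strip: Grundy value = 7. Running XOR: 29 XOR 7 = 26
octal game heap: Grundy value = 11. Running XOR: 26 XOR 11 = 17
coin game: Grundy value = 8. Running XOR: 17 XOR 8 = 25
take-away game: Grundy value = 32. Running XOR: 25 XOR 32 = 57
The combined Grundy value is 57.

57


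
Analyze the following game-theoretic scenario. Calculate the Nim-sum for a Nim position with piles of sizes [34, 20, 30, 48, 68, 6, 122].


We need the XOR (exclusive or) of all pile sizes.
After XOR-ing pile 1 (size 34): 0 XOR 34 = 34
After XOR-ing pile 2 (size 20): 34 XOR 20 = 54
After XOR-ing pile 3 (size 30): 54 XOR 30 = 40
After XOR-ing pile 4 (size 48): 40 XOR 48 = 24
After XOR-ing pile 5 (size 68): 24 XOR 68 = 92
After XOR-ing pile 6 (size 6): 92 XOR 6 = 90
After XOR-ing pile 7 (size 122): 90 XOR 122 = 32
The Nim-value of this position is 32.

32


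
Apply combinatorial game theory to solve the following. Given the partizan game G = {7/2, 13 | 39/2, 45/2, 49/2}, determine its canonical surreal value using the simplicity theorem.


Left options: {7/2, 13}, max = 13
Right options: {39/2, 45/2, 49/2}, min = 39/2
All options are numbers and max(Left) < min(Right), so by the simplicity theorem the value is the simplest (earliest-born) number strictly between 13 and 39/2.
Integers 14 through 19 all lie strictly between 13 and 39/2.
Among integers, the simplest (lowest birthday = smallest |n|; 0 is born on day 0, +-n on day n) is 14.
No non-integer in the interval can be simpler: if x is a non-integer in the interval, then floor(x) or ceil(x) also lies in the interval (the interval contains an integer), and both are proper prefixes of x's sign expansion, i.e. born earlier. So the game value is 14.
Game value = 14

14


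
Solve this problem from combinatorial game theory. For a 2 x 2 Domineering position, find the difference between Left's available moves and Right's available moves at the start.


Board is 2 x 2 (rows x cols).
Left (vertical) placements: (rows-1) * cols = 1 * 2 = 2
Right (horizontal) placements: rows * (cols-1) = 2 * 1 = 2
Advantage = Left - Right = 2 - 2 = 0

0


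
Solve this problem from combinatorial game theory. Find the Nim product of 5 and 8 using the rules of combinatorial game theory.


Nim multiplication is bilinear over XOR: (u XOR v) * w = (u*w) XOR (v*w).
So we split each operand into its bit components and XOR the pairwise Nim products.
5 = 1 + 4 (as XOR of powers of 2).
8 = 8 (as XOR of powers of 2).
Using the standard Nim-product table on single bits:
  2*2 = 3,   2*4 = 8,   2*8 = 12,
  4*4 = 6,   4*8 = 11,  8*8 = 13,
and  1*x = x (identity), k*l = l*k (commutative).
Pairwise Nim products:
  1 * 8 = 8
  4 * 8 = 11
XOR them: 8 XOR 11 = 3.
Result: 5 * 8 = 3 (in Nim).

3


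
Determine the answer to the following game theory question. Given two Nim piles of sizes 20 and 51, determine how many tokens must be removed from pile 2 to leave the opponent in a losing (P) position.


Piles: 20 and 51
Current XOR: 20 XOR 51 = 39 (non-zero, so this is an N-position).
To make the XOR zero, we need to find a move that balances the piles.
For pile 2 (size 51): target = 51 XOR 39 = 20
We reduce pile 2 from 51 to 20.
Tokens removed: 51 - 20 = 31
Verification: 20 XOR 20 = 0

31


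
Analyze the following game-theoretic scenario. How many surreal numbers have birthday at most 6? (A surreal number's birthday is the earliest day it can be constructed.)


Day 0: {|} = 0 is born. Count = 1.
Day n: the number of surreal numbers born by day n is 2^(n+1) - 1.
By day 0: 2^1 - 1 = 1
By day 1: 2^2 - 1 = 3
By day 2: 2^3 - 1 = 7
By day 3: 2^4 - 1 = 15
By day 4: 2^5 - 1 = 31
By day 5: 2^6 - 1 = 63
By day 6: 2^7 - 1 = 127
By day 6: 127 surreal numbers.

127


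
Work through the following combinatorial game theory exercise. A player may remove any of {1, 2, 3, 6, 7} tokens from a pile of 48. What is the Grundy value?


The subtraction set is S = {1, 2, 3, 6, 7}.
G(k) = mex{ G(k - s) : s in S, s <= k }. We compute iteratively: G(0) = 0.
G(1) = mex({0}) = 1
G(2) = mex({0, 1}) = 2
G(3) = mex({0, 1, 2}) = 3
G(4) = mex({1, 2, 3}) = 0
G(5) = mex({0, 2, 3}) = 1
G(6) = mex({0, 1, 3}) = 2
G(7) = mex({0, 1, 2}) = 3
G(8) = mex({1, 2, 3}) = 0
G(9) = mex({0, 2, 3}) = 1
G(10) = mex({0, 1, 3}) = 2
Observe that G(4)..G(10) = 0, 1, 2, 3, 0, 1, 2 repeats G(0)..G(6) = 0, 1, 2, 3, 0, 1, 2.
For k >= max(S) = 7, G(k) is determined by the previous 7 values G(k-7)..G(k-1); a window of 7 consecutive values has recurred shifted by 4, so by induction G(k + 4) = G(k) for all k >= 0: the sequence is periodic from the start with period 4.
One period: G(0..3) = 0, 1, 2, 3.
48 mod 4 = 0, so G(48) = G(0) = 0.

0


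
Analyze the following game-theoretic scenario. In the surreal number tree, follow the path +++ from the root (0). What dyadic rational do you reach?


Sign expansion: +++
Rule: track bounds (lo, hi), initially (-inf, +inf). On '+', the current value becomes lo and we move to the simplest number in (value, hi): value + 1 if hi = +inf, otherwise the midpoint (value + hi)/2. On '-', the current value becomes hi and we move to value - 1 if lo = -inf, otherwise the midpoint (lo + value)/2.
Start at 0.
Step 1: sign = +, move right. Bounds: (0, +inf). Value = 1
Step 2: sign = +, move right. Bounds: (1, +inf). Value = 2
Step 3: sign = +, move right. Bounds: (2, +inf). Value = 3
The surreal number with sign expansion +++ is 3.

3


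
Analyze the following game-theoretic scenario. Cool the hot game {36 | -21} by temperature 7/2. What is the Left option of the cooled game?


Original game: {36 | -21} (a switch {a | b} with a > b).
Cooling by t (for t below the temperature (a - b)/2 = 57/2) taxes each move by t: {a | b} cooled by t is {a - t | b + t}.
Cooling amount: t = 7/2
Cooled Left option: 36 - 7/2 = 65/2
Cooled Right option: -21 + 7/2 = -35/2
Cooled game: {65/2 | -35/2}
Left option = 65/2

65/2


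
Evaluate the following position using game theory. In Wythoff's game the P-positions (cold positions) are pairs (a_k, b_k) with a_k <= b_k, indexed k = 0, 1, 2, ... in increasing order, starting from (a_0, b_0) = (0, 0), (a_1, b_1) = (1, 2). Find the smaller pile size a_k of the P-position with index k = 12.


By Wythoff's theorem, a_k = floor(k * phi) and b_k = floor(k * phi^2) = a_k + k, where phi = (1 + sqrt(5))/2 is the golden ratio.
phi = (1 + sqrt(5))/2 = 1.618034
k = 12
k * phi = 12 * 1.618034 = 19.416408
a_12 = floor(k * phi) = 19

19


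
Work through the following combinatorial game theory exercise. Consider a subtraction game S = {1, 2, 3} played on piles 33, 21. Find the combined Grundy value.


Subtraction set: {1, 2, 3}
For this subtraction set, G(n) = n mod 4 (period = max + 1 = 4).
Pile 1 (size 33): G(33) = 33 mod 4 = 1
Pile 2 (size 21): G(21) = 21 mod 4 = 1
Total Grundy value = XOR of all: 1 XOR 1 = 0

0


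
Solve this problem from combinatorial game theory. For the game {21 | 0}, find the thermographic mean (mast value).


Game = {21 | 0}, a switch {a | b} with numbers a > b.
Its thermograph has left wall a - t and right wall b + t, which meet at t = (a - b)/2, where both equal (a + b)/2. So the mast (mean value) is at (a + b)/2.
Mean = (21 + (0))/2 = 21/2 = 21/2

21/2


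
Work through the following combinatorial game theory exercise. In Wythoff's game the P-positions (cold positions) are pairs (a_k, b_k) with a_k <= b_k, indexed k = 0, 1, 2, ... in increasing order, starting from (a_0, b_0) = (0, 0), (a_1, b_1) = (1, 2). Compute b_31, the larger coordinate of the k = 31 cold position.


By Wythoff's theorem, a_k = floor(k * phi) and b_k = floor(k * phi^2) = a_k + k, where phi = (1 + sqrt(5))/2 is the golden ratio.
phi = (1 + sqrt(5))/2 = 1.618034
phi^2 = phi + 1 = 2.618034
k = 31
k * phi^2 = 31 * 2.618034 = 81.159054
b_31 = floor(k * phi^2) = 81 (check: a_31 + k = 50 + 31 = 81)

81


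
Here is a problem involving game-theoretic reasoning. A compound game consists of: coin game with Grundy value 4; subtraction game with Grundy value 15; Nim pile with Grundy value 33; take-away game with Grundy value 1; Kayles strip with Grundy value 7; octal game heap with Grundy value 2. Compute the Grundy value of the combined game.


By the Sprague-Grundy theorem, the Grundy value of a sum of games is the XOR of individual Grundy values.
coin game: Grundy value = 4. Running XOR: 0 XOR 4 = 4
subtraction game: Grundy value = 15. Running XOR: 4 XOR 15 = 11
Nim pile: Grundy value = 33. Running XOR: 11 XOR 33 = 42
take-away game: Grundy value = 1. Running XOR: 42 XOR 1 = 43
Kayles strip: Grundy value = 7. Running XOR: 43 XOR 7 = 44
octal game heap: Grundy value = 2. Running XOR: 44 XOR 2 = 46
The combined Grundy value is 46.

46


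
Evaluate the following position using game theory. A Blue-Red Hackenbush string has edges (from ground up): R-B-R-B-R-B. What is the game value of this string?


Edges (from ground): R-B-R-B-R-B
By Berlekamp's sign-expansion rule, a Blue-Red Hackenbush stalk has the value of the surreal number whose sign sequence is the edge sequence with B -> + and R -> -.
Sign sequence: -+-+-+
Trace the sign expansion in the surreal number tree, starting from 0:
Edge 1: R (sign -) -> bounds (-inf, 0), value = -1
Edge 2: B (sign +) -> bounds (-1, 0), value = -1/2
Edge 3: R (sign -) -> bounds (-1, -1/2), value = -3/4
Edge 4: B (sign +) -> bounds (-3/4, -1/2), value = -5/8
Edge 5: R (sign -) -> bounds (-3/4, -5/8), value = -11/16
Edge 6: B (sign +) -> bounds (-11/16, -5/8), value = -21/32
Game value = -21/32

-21/32


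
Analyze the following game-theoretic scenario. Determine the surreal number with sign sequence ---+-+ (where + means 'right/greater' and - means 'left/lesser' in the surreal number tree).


Sign expansion: ---+-+
Rule: track bounds (lo, hi), initially (-inf, +inf). On '+', the current value becomes lo and we move to the simplest number in (value, hi): value + 1 if hi = +inf, otherwise the midpoint (value + hi)/2. On '-', the current value becomes hi and we move to value - 1 if lo = -inf, otherwise the midpoint (lo + value)/2.
Start at 0.
Step 1: sign = -, move left. Bounds: (-inf, 0). Value = -1
Step 2: sign = -, move left. Bounds: (-inf, -1). Value = -2
Step 3: sign = -, move left. Bounds: (-inf, -2). Value = -3
Step 4: sign = +, move right. Bounds: (-3, -2). Value = -5/2
Step 5: sign = -, move left. Bounds: (-3, -5/2). Value = -11/4
Step 6: sign = +, move right. Bounds: (-11/4, -5/2). Value = -21/8
The surreal number with sign expansion ---+-+ is -21/8.

-21/8


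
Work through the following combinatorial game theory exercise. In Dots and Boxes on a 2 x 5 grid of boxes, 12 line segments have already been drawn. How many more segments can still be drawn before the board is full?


Grid: 2 x 5 boxes, i.e. 3 rows and 6 columns of dots.
Horizontal edges: (rows + 1) * cols = 3 * 5 = 15
Vertical edges: rows * (cols + 1) = 2 * 6 = 12
Total edges: 15 + 12 = 27
Edges drawn: 12
Remaining: 27 - 12 = 15

15


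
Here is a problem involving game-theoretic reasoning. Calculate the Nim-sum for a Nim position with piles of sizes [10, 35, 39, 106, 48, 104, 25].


We need the XOR (exclusive or) of all pile sizes.
After XOR-ing pile 1 (size 10): 0 XOR 10 = 10
After XOR-ing pile 2 (size 35): 10 XOR 35 = 41
After XOR-ing pile 3 (size 39): 41 XOR 39 = 14
After XOR-ing pile 4 (size 106): 14 XOR 106 = 100
After XOR-ing pile 5 (size 48): 100 XOR 48 = 84
After XOR-ing pile 6 (size 104): 84 XOR 104 = 60
After XOR-ing pile 7 (size 25): 60 XOR 25 = 37
The Nim-value of this position is 37.

37
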